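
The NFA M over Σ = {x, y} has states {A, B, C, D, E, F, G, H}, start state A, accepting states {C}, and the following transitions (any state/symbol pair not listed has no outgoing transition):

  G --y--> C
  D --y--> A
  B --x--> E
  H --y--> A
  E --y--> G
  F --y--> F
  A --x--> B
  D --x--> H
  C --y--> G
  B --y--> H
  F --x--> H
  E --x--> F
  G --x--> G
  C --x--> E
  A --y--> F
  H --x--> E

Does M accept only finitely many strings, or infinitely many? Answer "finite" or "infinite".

infinite

State F is reachable from the start and can reach an accepting state, and it lies on the cycle F → F.
Traversing that cycle any number of times yields accepted strings of unbounded length, so the language is infinite.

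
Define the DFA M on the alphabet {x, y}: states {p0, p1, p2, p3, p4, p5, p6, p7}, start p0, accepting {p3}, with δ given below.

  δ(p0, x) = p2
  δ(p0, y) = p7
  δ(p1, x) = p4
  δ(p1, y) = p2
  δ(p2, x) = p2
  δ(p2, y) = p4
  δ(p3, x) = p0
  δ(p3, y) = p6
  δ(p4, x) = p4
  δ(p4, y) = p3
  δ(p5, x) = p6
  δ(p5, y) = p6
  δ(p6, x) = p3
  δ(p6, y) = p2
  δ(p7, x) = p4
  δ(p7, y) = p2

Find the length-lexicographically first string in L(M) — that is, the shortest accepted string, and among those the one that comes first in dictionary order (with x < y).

A breadth-first search from p0 reaches an accepting state first via the path p0 → p2 → p4 → p3 on input xyy.
No string of length < 3 is accepted (BFS exhausts all shorter strings without reaching an accepting state), and xyy is the lexicographically least accepting string of length 3.

xyy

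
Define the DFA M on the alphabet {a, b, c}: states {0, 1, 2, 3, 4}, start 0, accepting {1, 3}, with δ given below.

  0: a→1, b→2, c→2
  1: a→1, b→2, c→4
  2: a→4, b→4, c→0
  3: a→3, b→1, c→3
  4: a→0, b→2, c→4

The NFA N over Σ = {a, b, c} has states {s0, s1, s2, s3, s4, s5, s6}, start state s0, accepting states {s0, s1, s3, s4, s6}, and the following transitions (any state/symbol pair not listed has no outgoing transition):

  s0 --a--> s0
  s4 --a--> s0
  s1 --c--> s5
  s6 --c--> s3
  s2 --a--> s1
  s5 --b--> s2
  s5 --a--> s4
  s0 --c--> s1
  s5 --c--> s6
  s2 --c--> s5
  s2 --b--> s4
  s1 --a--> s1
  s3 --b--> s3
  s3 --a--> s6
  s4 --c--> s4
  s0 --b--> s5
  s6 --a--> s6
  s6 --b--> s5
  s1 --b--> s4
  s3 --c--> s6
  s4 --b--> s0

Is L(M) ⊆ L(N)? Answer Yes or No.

Yes

Exploring the product automaton M × N from the start pair (0, s0), following both machines on each input symbol, reaches 24 state pairs: (0, s0), (1, s0), (2, s5), (2, s1), (4, s1), (4, s4), (4, s2), (0, s6), (0, s5), (0, s1), (2, s4), (4, s5), (2, s0), (1, s6), (2, s3), (1, s4), (2, s2), (2, s6), (1, s1), (4, s0), (0, s4), (4, s6), (4, s3), (0, s3).
M accepts in {1, 3} and N accepts in {s0, s1, s3, s4, s6}. The reachable pairs whose M-component is accepting are (1, s0), (1, s6), (1, s4), (1, s1); in each of them the N-component is accepting too, so the product for L(M) \ L(N) (M-component accepting, N-component rejecting) has no reachable accepting pair and the difference is empty.
Hence every string in L(M) is also in L(N).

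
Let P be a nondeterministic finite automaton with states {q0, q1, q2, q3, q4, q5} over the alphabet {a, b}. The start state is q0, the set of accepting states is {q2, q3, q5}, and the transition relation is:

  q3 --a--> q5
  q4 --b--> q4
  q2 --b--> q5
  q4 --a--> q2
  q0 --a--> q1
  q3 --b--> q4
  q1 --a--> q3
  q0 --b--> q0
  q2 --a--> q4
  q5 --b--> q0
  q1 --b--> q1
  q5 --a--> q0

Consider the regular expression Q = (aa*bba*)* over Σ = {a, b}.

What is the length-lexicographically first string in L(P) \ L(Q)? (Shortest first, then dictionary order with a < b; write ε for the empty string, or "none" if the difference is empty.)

aa

The string aa is accepted by P but not by Q.
No shorter string lies in the difference, and aa is the lexicographically first length-2 string in L(P) \ L(Q).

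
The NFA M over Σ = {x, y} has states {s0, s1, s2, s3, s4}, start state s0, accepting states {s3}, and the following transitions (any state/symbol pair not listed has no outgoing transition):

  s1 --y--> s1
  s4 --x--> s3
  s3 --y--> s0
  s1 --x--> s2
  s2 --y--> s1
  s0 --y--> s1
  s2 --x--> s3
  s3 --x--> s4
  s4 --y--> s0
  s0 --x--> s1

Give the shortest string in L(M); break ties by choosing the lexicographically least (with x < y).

xxx

A breadth-first search from s0 reaches an accepting state first via the path s0 → s1 → s2 → s3 on input xxx.
No string of length < 3 is accepted (BFS exhausts all shorter strings without reaching an accepting state), and xxx is the lexicographically least accepting string of length 3.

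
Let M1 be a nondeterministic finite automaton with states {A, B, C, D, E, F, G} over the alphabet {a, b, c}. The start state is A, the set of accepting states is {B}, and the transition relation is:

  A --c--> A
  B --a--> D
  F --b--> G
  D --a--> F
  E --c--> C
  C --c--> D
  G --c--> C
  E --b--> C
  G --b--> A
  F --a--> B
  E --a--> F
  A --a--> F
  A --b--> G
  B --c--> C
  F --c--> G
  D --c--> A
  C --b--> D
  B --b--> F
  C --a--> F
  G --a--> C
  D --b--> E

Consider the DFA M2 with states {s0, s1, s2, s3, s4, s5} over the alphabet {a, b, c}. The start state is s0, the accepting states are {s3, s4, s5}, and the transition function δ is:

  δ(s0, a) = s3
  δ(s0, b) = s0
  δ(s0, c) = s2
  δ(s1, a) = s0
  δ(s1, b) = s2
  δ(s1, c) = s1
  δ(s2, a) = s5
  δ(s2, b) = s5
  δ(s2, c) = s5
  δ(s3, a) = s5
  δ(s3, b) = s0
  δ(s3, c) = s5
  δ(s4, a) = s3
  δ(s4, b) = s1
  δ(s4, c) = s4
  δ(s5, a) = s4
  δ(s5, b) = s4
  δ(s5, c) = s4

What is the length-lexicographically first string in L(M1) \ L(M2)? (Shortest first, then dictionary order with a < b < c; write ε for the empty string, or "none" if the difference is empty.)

The string caaba is accepted by M1 but not by M2.
No shorter string lies in the difference, and caaba is the lexicographically first length-5 string in L(M1) \ L(M2).

caaba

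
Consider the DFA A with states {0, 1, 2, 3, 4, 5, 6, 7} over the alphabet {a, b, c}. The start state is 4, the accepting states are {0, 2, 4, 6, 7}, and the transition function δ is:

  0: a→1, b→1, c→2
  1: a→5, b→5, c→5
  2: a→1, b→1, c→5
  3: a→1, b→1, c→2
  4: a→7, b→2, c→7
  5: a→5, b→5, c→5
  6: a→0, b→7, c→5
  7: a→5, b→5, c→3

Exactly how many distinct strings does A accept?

The useful subgraph on states {2, 3, 4, 7} is acyclic, so L(A) is finite; the longest accepting path visits 4 useful states, giving maximum string length 3.
Counting accepting paths from 4 by length: 1 of length 0, 3 of length 1, 2 of length 3. Total 6.

6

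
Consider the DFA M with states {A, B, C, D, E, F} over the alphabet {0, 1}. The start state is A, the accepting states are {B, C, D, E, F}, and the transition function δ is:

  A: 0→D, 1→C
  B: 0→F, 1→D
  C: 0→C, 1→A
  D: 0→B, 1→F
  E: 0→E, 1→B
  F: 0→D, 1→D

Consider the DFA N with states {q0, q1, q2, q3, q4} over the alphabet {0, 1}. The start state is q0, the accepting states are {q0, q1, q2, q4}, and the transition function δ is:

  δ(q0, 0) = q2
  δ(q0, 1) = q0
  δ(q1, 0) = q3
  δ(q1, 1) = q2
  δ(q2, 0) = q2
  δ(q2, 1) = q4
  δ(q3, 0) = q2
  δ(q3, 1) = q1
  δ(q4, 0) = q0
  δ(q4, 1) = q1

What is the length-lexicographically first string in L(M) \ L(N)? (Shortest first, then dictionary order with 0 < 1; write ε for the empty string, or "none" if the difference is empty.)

0110

The string 0110 is accepted by M but not by N.
No shorter string lies in the difference, and 0110 is the lexicographically first length-4 string in L(M) \ L(N).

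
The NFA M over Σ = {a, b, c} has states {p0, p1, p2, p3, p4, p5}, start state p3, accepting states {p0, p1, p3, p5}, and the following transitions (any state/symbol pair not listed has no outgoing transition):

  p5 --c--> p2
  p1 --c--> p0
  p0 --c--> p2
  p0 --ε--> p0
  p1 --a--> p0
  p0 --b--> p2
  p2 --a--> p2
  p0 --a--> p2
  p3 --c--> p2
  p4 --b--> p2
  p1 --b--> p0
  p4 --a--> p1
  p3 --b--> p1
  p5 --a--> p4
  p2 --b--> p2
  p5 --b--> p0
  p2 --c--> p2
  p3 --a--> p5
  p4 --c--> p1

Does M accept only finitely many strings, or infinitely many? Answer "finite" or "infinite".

finite

The useful states (reachable from p3 and able to reach an accepting state) are {p0, p1, p3, p4, p5}.
Restricted to these states the transition graph has no cycle, so every accepting path has bounded length and L is finite.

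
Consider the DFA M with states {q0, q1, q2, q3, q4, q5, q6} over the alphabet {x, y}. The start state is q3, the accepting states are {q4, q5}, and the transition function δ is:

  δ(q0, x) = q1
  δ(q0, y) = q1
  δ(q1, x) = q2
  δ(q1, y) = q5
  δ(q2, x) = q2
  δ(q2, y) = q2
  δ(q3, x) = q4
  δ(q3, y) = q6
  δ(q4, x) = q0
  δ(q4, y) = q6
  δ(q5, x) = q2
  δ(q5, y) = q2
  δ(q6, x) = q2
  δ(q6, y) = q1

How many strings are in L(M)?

5

The useful subgraph on states {q0, q1, q3, q4, q5, q6} is acyclic, so L(M) is finite; the longest accepting path visits 5 useful states, giving maximum string length 4.
Counting accepting paths from q3 by length: 1 of length 1, 1 of length 3, 3 of length 4. Total 5.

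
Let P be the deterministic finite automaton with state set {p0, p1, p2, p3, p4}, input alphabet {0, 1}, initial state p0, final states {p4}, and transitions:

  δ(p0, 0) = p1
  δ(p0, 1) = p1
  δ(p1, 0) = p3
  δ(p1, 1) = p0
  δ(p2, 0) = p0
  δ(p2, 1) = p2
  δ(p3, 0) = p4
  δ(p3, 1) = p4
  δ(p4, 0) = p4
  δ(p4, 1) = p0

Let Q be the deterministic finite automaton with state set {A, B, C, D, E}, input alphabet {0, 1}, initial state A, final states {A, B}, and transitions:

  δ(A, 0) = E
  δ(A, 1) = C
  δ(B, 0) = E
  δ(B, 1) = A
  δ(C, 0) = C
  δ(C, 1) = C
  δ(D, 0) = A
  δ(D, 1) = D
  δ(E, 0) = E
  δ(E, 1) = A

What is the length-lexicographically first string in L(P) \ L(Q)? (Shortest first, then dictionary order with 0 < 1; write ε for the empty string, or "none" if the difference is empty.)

000

The string 000 is accepted by P but not by Q.
No shorter string lies in the difference, and 000 is the lexicographically first length-3 string in L(P) \ L(Q).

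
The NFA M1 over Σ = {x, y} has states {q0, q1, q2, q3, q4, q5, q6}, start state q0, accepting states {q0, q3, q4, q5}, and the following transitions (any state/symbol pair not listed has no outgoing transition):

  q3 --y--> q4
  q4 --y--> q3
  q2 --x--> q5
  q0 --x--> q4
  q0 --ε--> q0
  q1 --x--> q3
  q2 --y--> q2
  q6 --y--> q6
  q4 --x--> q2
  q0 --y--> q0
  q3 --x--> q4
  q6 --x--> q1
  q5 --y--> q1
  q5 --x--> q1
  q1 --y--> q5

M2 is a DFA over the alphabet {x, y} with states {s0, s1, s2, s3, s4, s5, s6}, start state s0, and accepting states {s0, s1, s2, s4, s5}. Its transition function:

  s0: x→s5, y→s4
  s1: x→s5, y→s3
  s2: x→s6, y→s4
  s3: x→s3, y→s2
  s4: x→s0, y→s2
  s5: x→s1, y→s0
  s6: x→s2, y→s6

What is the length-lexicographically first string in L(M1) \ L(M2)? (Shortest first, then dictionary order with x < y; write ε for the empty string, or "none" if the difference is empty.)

yyx

The string yyx is accepted by M1 but not by M2.
No shorter string lies in the difference, and yyx is the lexicographically first length-3 string in L(M1) \ L(M2).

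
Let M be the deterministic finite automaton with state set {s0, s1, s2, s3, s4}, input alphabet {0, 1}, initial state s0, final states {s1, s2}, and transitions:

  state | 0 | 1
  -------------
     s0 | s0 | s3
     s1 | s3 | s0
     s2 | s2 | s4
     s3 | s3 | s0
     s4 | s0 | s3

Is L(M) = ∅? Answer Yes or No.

The states reachable from the start state are {s0, s3}.
None of the accepting states {s1, s2} is reachable, so no string is accepted and L(M) = ∅.

Yes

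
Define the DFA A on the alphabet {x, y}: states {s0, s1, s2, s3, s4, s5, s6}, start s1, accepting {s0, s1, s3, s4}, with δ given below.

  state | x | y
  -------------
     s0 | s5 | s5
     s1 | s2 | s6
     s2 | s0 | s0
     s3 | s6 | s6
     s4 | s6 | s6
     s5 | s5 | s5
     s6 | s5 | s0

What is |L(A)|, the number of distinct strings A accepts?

4

The useful subgraph on states {s0, s1, s2, s6} is acyclic, so L(A) is finite; the longest accepting path visits 3 useful states, giving maximum string length 2.
Counting accepting paths from s1 by length: 1 of length 0, 3 of length 2. Total 4.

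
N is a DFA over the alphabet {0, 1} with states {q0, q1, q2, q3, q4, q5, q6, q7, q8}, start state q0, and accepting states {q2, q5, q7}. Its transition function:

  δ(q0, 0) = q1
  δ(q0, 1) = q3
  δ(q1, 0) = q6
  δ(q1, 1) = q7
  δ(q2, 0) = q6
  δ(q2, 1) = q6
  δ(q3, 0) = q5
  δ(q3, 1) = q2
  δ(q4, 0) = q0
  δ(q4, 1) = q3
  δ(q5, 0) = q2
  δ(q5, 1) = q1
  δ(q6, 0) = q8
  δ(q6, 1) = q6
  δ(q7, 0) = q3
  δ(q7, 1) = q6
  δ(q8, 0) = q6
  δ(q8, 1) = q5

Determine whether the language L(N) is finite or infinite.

infinite

State q1 is reachable from the start and can reach an accepting state, and it lies on the cycle q1 → q6 → q8 → q5 → q1.
Traversing that cycle any number of times yields accepted strings of unbounded length, so the language is infinite.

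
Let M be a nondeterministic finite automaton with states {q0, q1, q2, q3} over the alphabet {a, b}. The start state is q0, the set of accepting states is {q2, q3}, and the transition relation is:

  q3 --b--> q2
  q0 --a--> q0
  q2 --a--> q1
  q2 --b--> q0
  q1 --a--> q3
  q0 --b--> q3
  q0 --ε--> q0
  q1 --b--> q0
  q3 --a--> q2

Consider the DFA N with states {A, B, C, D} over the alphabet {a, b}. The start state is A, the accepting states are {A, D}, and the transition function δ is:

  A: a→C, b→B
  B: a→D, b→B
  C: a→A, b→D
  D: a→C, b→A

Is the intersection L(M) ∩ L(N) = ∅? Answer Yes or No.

The string ab is accepted by both M and N.
Hence L(M) ∩ L(N) ≠ ∅.

No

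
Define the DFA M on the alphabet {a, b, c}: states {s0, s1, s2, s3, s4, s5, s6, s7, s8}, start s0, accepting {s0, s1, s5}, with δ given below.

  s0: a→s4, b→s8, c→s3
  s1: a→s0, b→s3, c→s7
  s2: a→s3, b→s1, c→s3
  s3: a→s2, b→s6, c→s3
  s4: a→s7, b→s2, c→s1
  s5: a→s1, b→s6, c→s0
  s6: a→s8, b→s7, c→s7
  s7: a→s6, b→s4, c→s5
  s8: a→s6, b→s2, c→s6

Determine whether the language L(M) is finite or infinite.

State s0 is reachable from the start and can reach an accepting state, and it lies on the cycle s0 → s8 → s2 → s1 → s0.
Traversing that cycle any number of times yields accepted strings of unbounded length, so the language is infinite.

infinite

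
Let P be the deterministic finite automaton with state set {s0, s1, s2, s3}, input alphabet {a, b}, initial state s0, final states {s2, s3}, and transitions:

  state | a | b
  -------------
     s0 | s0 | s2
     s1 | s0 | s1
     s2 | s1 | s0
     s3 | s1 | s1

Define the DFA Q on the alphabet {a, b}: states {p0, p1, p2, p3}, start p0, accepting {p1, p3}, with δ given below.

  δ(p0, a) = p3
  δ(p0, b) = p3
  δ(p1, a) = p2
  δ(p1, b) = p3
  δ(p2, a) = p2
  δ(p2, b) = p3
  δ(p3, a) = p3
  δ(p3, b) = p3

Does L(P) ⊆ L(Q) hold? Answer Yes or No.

Yes

Exploring the product automaton P × Q from the start pair (s0, p0), following both machines on each input symbol, reaches 4 state pairs: (s0, p0), (s0, p3), (s2, p3), (s1, p3).
P accepts in {s2, s3} and Q accepts in {p1, p3}. The reachable pairs whose P-component is accepting are (s2, p3); in each of them the Q-component is accepting too, so the product for L(P) \ L(Q) (P-component accepting, Q-component rejecting) has no reachable accepting pair and the difference is empty.
Hence every string in L(P) is also in L(Q).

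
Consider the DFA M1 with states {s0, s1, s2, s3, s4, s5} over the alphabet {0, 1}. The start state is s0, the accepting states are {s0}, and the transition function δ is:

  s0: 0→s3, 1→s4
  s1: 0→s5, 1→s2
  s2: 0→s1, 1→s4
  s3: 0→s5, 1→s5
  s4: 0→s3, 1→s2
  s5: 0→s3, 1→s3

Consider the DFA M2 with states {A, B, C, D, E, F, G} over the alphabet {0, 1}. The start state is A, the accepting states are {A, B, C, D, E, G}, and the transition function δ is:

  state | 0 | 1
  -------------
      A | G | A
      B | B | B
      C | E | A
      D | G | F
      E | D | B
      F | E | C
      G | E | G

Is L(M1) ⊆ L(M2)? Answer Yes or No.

Exploring the product automaton M1 × M2 from the start pair (s0, A), following both machines on each input symbol, reaches 24 state pairs: (s0, A), (s3, G), (s4, A), (s5, E), (s5, G), (s2, A), (s3, D), (s3, B), (s3, E), (s1, G), (s5, F), (s5, B), (s5, D), (s2, G), (s3, C), (s3, F), (s1, E), (s4, G), (s5, A), (s5, C), (s2, B), (s3, A), (s1, B), (s4, B).
M1 accepts in {s0} and M2 accepts in {A, B, C, D, E, G}. The reachable pairs whose M1-component is accepting are (s0, A); in each of them the M2-component is accepting too, so the product for L(M1) \ L(M2) (M1-component accepting, M2-component rejecting) has no reachable accepting pair and the difference is empty.
Hence every string in L(M1) is also in L(M2).

Yes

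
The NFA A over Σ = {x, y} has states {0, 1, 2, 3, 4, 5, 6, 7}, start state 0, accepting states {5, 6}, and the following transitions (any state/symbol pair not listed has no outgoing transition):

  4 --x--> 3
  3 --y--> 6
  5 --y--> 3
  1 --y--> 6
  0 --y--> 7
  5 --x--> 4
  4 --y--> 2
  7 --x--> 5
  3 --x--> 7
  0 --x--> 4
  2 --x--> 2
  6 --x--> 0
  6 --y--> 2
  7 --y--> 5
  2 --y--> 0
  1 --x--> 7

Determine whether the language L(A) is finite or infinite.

infinite

State 0 is reachable from the start and can reach an accepting state, and it lies on the cycle 0 → 4 → 2 → 0.
Traversing that cycle any number of times yields accepted strings of unbounded length, so the language is infinite.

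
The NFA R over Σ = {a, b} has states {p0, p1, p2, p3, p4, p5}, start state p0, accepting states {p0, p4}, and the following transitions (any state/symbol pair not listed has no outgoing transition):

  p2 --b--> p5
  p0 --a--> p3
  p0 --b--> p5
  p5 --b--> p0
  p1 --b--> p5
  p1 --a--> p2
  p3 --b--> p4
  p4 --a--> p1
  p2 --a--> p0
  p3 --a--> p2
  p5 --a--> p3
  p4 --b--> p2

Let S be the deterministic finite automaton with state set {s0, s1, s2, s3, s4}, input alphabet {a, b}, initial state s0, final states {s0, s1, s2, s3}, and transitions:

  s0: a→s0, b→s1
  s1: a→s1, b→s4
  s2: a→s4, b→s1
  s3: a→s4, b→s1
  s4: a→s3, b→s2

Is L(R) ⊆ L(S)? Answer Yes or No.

No

The string bb is in L(R) but not in L(S).
So L(R) ⊄ L(S).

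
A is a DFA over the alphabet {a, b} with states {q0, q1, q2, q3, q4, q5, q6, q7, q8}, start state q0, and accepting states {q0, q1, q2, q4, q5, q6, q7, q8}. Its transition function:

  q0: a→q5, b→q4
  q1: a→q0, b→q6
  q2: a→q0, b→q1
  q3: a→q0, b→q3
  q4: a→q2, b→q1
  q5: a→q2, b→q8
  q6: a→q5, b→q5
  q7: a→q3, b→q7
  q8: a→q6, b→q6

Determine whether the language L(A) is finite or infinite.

State q0 is reachable from the start and can reach an accepting state, and it lies on the cycle q0 → q4 → q1 → q0.
Traversing that cycle any number of times yields accepted strings of unbounded length, so the language is infinite.

infinite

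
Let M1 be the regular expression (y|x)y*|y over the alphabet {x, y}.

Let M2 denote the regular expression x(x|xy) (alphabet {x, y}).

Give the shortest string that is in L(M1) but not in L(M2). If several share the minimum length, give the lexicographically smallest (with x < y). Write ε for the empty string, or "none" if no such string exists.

The string x is accepted by M1 but not by M2.
No shorter string lies in the difference, and x is the lexicographically first length-1 string in L(M1) \ L(M2).

x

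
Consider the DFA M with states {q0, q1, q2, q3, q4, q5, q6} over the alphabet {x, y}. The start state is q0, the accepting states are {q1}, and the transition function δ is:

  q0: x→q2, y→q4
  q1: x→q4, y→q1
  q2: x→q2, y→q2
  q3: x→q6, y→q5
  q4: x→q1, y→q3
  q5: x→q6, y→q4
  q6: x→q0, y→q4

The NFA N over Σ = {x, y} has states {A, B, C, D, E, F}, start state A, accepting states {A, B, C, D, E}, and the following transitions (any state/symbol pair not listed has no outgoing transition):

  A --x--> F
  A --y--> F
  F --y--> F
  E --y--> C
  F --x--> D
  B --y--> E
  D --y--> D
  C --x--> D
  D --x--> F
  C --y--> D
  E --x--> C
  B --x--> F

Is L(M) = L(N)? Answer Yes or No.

No

The string yyxyx is accepted by M but rejected by N.
So L(M) ≠ L(N).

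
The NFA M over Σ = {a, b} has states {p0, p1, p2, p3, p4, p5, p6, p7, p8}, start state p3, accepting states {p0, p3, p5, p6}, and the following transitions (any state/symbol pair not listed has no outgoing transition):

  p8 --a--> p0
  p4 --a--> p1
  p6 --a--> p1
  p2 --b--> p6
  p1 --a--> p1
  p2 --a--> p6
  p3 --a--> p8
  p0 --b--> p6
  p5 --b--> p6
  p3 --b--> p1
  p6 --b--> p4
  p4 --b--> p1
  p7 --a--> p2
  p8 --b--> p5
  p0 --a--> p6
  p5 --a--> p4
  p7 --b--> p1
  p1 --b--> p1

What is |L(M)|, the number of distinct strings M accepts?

The useful subgraph on states {p0, p3, p5, p6, p8} is acyclic, so L(M) is finite; the longest accepting path visits 4 useful states, giving maximum string length 3.
Counting accepting paths from p3 by length: 1 of length 0, 2 of length 2, 3 of length 3. Total 6.

6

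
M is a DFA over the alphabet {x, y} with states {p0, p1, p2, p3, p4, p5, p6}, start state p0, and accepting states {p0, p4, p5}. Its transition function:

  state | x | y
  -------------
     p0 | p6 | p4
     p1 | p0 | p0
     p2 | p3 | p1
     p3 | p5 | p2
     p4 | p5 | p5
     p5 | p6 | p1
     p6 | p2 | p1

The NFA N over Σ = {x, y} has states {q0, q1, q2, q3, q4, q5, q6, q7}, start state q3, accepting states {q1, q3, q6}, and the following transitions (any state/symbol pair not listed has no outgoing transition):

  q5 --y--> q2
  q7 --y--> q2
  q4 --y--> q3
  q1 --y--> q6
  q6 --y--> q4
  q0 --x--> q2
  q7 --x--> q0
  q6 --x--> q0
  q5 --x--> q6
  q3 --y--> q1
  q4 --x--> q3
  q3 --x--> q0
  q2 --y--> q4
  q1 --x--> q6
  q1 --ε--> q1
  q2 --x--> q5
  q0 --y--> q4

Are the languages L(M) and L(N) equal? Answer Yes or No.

Exploring the product automaton M × N from the start pair (p0, q3), following both machines on each input symbol, reaches 7 state pairs: (p0, q3), (p6, q0), (p4, q1), (p2, q2), (p1, q4), (p5, q6), (p3, q5).
M accepts in {p0, p4, p5} and N accepts in {q1, q3, q6}. In every reachable pair the two components are either both accepting — (p0, q3), (p4, q1), (p5, q6) — or both non-accepting, so no string is accepted by exactly one of the machines: L(M) \ L(N) and L(N) \ L(M) are both empty.
Hence every string is accepted by M iff it is accepted by N, and the two languages coincide.

Yes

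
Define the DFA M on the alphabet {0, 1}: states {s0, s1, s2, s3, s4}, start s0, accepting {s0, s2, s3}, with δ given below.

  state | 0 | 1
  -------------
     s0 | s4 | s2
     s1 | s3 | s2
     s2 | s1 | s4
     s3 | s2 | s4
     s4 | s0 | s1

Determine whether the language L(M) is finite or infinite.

infinite

State s2 is reachable from the start and can reach an accepting state, and it lies on the cycle s2 → s1 → s2.
Traversing that cycle any number of times yields accepted strings of unbounded length, so the language is infinite.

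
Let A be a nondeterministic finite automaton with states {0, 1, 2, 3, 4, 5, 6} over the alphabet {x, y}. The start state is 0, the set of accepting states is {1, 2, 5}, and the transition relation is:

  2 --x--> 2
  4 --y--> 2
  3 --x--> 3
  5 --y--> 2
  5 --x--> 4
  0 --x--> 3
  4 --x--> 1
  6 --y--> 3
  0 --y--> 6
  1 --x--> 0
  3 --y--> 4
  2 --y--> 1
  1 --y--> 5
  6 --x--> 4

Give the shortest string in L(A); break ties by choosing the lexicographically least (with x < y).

A breadth-first search from 0 reaches an accepting state first via the path 0 → 3 → 4 → 1 on input xyx.
No string of length < 3 is accepted (BFS exhausts all shorter strings without reaching an accepting state), and xyx is the lexicographically least accepting string of length 3.

xyx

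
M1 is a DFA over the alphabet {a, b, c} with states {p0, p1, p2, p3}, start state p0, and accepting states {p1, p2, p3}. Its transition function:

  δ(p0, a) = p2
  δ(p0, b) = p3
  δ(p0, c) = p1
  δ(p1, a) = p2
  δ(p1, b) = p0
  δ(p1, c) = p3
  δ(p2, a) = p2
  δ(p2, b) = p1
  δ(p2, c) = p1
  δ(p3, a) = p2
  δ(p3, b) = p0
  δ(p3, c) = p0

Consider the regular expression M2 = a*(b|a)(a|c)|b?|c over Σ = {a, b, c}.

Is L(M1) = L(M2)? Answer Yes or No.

No

The string a is accepted by M1 but rejected by M2.
So L(M1) ≠ L(M2).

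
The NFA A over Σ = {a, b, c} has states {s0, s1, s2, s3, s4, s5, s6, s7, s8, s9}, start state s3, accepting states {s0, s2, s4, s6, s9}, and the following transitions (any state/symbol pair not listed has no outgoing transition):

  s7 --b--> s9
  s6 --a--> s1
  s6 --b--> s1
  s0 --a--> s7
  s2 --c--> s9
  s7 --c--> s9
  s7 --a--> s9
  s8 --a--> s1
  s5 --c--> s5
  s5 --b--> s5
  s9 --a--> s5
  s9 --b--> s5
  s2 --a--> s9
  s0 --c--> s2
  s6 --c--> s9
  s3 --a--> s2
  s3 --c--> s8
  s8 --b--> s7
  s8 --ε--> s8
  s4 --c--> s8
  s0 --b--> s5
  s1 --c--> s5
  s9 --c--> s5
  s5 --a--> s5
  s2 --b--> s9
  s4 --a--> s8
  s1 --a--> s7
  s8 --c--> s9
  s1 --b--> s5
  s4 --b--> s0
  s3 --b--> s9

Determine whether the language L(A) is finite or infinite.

finite

The useful states (reachable from s3 and able to reach an accepting state) are {s1, s2, s3, s7, s8, s9}.
Restricted to these states the transition graph has no cycle, so every accepting path has bounded length and L is finite.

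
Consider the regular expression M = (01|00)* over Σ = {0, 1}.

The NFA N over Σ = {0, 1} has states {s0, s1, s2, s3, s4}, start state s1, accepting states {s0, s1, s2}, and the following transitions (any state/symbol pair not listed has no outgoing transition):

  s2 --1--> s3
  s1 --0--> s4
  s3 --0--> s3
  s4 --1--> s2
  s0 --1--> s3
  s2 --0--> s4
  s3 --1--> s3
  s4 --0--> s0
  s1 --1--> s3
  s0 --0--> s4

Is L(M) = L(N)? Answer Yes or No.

Converting the expression M to a DFA (subset construction, then merging equivalent states) gives the minimal DFA with states {m0, m1, m2}, start state m0, accepting states {m0} and transitions m0: 0→m1, 1→m2; m1: 0→m0, 1→m0; m2: 0→m2, 1→m2.
Exploring the product automaton M × N from the start pair (m0, s1), following both machines on each input symbol, reaches 5 state pairs: (m0, s1), (m1, s4), (m2, s3), (m0, s0), (m0, s2).
M accepts in {m0} and N accepts in {s0, s1, s2}. In every reachable pair the two components are either both accepting — (m0, s1), (m0, s0), (m0, s2) — or both non-accepting, so no string is accepted by exactly one of the machines: L(M) \ L(N) and L(N) \ L(M) are both empty.
Hence every string is accepted by M iff it is accepted by N, and the two languages coincide.

Yes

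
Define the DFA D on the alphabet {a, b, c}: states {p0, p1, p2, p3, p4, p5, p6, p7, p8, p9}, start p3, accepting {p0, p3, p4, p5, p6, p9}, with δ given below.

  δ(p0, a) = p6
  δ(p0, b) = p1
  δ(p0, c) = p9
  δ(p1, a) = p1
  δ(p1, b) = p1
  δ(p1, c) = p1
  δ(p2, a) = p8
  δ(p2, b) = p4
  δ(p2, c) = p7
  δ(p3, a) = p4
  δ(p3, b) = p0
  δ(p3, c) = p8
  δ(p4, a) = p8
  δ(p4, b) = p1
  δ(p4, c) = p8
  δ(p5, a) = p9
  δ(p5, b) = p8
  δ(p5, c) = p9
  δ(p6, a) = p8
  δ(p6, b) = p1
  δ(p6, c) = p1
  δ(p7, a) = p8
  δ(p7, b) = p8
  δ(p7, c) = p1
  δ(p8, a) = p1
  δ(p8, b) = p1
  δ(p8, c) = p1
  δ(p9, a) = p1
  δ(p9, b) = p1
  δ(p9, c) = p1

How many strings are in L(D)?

The useful subgraph on states {p0, p3, p4, p6, p9} is acyclic, so L(D) is finite; the longest accepting path visits 3 useful states, giving maximum string length 2.
Counting accepting paths from p3 by length: 1 of length 0, 2 of length 1, 2 of length 2. Total 5.

5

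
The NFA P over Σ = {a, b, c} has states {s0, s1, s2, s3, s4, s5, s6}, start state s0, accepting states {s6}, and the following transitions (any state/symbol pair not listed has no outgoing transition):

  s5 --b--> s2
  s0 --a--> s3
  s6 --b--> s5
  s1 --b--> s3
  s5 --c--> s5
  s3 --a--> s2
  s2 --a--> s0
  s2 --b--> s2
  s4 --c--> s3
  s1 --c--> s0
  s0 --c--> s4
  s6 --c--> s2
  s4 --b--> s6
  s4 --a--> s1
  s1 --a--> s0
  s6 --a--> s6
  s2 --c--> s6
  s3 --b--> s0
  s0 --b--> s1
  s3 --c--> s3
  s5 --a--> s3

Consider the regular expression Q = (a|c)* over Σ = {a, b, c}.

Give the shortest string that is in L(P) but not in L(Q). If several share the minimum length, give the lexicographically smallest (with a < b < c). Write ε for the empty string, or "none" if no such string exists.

cb

The string cb is accepted by P but not by Q.
No shorter string lies in the difference, and cb is the lexicographically first length-2 string in L(P) \ L(Q).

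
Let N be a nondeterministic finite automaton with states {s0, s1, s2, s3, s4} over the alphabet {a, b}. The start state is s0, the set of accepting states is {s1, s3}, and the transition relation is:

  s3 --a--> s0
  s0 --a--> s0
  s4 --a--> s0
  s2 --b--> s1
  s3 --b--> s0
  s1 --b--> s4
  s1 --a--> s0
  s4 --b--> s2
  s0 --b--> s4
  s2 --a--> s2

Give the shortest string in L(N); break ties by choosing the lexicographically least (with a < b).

A breadth-first search from s0 reaches an accepting state first via the path s0 → s4 → s2 → s1 on input bbb.
No string of length < 3 is accepted (BFS exhausts all shorter strings without reaching an accepting state), and bbb is the lexicographically least accepting string of length 3.

bbb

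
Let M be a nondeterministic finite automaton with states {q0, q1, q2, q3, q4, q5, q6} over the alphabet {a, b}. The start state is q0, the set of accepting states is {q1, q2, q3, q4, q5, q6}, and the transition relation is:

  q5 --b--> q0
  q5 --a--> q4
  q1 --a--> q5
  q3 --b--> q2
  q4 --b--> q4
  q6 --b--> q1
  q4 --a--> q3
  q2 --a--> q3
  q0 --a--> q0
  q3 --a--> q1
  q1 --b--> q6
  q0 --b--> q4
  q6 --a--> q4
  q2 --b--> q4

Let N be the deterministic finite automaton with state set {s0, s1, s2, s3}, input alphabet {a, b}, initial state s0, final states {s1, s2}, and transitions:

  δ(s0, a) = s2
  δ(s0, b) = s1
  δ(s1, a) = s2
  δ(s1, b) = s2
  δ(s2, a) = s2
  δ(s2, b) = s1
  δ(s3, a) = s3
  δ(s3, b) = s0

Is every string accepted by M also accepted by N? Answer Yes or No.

Exploring the product automaton M × N from the start pair (q0, s0), following both machines on each input symbol, reaches 10 state pairs: (q0, s0), (q0, s2), (q4, s1), (q3, s2), (q4, s2), (q1, s2), (q2, s1), (q5, s2), (q6, s1), (q0, s1).
M accepts in {q1, q2, q3, q4, q5, q6} and N accepts in {s1, s2}. The reachable pairs whose M-component is accepting are (q4, s1), (q3, s2), (q4, s2), (q1, s2), (q2, s1), (q5, s2), (q6, s1); in each of them the N-component is accepting too, so the product for L(M) \ L(N) (M-component accepting, N-component rejecting) has no reachable accepting pair and the difference is empty.
Hence every string in L(M) is also in L(N).

Yes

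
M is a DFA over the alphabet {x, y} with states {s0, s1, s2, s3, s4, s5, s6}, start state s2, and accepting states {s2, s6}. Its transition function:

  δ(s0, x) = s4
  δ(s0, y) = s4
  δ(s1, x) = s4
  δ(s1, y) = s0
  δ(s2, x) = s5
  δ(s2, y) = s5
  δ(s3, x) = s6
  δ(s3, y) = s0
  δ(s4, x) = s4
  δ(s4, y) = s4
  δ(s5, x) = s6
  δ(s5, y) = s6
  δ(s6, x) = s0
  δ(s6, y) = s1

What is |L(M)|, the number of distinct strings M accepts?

The useful subgraph on states {s2, s5, s6} is acyclic, so L(M) is finite; the longest accepting path visits 3 useful states, giving maximum string length 2.
Counting accepting paths from s2 by length: 1 of length 0, 4 of length 2. Total 5.

5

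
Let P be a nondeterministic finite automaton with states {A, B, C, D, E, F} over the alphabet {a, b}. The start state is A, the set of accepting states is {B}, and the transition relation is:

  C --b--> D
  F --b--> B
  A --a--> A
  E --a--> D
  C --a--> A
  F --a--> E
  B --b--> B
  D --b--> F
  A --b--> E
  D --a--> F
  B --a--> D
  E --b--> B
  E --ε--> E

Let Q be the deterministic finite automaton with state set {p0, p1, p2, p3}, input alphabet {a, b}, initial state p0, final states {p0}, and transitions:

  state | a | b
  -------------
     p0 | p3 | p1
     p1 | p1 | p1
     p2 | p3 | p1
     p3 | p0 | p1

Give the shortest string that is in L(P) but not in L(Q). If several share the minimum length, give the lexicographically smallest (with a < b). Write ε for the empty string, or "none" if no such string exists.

The string bb is accepted by P but not by Q.
No shorter string lies in the difference, and bb is the lexicographically first length-2 string in L(P) \ L(Q).

bb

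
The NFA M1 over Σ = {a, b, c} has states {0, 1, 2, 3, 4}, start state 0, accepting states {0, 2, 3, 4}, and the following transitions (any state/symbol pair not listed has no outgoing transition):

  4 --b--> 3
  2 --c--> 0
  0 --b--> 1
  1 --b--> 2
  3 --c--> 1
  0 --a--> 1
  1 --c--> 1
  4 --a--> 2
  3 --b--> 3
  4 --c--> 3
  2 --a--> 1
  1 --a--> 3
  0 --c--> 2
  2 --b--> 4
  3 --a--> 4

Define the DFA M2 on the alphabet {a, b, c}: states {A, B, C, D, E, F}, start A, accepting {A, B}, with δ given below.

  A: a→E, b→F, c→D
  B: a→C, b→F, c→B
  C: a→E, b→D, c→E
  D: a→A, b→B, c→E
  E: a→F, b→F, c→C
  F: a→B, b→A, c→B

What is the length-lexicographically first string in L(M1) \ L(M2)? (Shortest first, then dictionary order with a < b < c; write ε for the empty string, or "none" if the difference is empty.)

c

The string c is accepted by M1 but not by M2.
No shorter string lies in the difference, and c is the lexicographically first length-1 string in L(M1) \ L(M2).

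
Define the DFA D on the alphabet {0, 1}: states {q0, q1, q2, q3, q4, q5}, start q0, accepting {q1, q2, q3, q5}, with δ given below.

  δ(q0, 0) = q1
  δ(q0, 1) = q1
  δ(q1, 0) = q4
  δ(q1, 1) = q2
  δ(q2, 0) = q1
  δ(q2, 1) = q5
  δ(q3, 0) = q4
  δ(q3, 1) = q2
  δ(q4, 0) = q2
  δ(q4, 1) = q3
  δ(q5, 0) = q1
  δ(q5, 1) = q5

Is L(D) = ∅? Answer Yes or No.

The string 0 is accepted: the run q0 → q1 ends in the accepting state q1.
Since at least one string is accepted, L(D) is not empty.

No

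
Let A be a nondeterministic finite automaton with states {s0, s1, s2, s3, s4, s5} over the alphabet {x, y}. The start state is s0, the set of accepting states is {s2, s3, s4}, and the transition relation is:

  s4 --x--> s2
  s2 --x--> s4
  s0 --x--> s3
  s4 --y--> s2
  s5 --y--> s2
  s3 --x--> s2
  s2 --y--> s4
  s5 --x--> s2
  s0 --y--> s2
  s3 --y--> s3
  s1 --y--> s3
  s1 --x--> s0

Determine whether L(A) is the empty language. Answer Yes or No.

The string x is accepted: the run s0 → s3 ends in the accepting state s3.
Since at least one string is accepted, L(A) is not empty.

No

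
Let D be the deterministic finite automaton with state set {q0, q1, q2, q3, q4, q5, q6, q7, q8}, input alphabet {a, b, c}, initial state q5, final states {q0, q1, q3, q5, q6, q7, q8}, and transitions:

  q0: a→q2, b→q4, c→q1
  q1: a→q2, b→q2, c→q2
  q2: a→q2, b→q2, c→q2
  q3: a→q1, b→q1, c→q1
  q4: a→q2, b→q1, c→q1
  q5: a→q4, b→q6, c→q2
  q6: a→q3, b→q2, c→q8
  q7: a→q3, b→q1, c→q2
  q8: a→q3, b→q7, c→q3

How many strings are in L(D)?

The useful subgraph on states {q1, q3, q4, q5, q6, q7, q8} is acyclic, so L(D) is finite; the longest accepting path visits 6 useful states, giving maximum string length 5.
Counting accepting paths from q5 by length: 1 of length 0, 1 of length 1, 4 of length 2, 6 of length 3, 8 of length 4, 3 of length 5. Total 23.

23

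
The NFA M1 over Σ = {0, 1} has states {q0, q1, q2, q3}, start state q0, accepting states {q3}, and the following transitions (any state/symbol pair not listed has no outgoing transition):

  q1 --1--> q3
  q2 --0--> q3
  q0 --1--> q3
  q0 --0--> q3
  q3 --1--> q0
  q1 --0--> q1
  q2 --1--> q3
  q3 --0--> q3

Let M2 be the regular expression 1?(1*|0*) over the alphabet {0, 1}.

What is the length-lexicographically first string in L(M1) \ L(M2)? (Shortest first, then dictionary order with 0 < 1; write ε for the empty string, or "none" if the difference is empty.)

010

The string 010 is accepted by M1 but not by M2.
No shorter string lies in the difference, and 010 is the lexicographically first length-3 string in L(M1) \ L(M2).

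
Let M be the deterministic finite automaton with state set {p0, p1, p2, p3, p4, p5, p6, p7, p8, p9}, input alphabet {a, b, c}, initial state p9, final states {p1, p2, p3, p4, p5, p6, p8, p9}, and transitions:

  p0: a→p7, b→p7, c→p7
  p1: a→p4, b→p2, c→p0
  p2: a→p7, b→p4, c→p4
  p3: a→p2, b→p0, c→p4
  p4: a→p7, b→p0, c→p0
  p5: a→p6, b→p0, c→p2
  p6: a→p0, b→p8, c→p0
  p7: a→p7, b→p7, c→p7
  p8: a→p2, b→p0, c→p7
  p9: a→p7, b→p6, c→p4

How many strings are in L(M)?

7

The useful subgraph on states {p2, p4, p6, p8, p9} is acyclic, so L(M) is finite; the longest accepting path visits 5 useful states, giving maximum string length 4.
Counting accepting paths from p9 by length: 1 of length 0, 2 of length 1, 1 of length 2, 1 of length 3, 2 of length 4. Total 7.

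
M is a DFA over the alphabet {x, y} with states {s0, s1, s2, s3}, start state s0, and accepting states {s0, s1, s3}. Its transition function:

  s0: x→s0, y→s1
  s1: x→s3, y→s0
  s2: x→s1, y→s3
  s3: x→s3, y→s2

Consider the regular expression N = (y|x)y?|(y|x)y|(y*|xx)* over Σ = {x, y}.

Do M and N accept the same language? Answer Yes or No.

No

The string yx is accepted by M but rejected by N.
So L(M) ≠ L(N).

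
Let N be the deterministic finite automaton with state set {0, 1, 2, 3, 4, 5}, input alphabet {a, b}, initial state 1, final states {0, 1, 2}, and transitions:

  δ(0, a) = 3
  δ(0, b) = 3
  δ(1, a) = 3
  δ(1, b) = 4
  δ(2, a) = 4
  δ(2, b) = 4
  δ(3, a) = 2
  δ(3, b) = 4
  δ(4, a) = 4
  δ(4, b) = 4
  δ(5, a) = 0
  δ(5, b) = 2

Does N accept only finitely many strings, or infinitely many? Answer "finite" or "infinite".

The useful states (reachable from 1 and able to reach an accepting state) are {1, 2, 3}.
Restricted to these states the transition graph has no cycle, so every accepting path has bounded length and L is finite.

finite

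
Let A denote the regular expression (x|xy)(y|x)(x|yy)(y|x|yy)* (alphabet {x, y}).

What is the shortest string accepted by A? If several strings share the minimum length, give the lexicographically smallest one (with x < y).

xxx

By inspection of the expression, no string of length less than 3 matches, and xxx is the lexicographically first match of length 3.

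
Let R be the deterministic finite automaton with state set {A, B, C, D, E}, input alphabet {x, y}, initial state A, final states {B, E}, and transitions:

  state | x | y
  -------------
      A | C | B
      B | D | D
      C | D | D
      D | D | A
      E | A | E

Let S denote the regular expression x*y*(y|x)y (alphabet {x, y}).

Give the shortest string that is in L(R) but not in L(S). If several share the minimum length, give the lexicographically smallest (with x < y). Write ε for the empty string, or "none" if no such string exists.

The string y is accepted by R but not by S.
No shorter string lies in the difference, and y is the lexicographically first length-1 string in L(R) \ L(S).

y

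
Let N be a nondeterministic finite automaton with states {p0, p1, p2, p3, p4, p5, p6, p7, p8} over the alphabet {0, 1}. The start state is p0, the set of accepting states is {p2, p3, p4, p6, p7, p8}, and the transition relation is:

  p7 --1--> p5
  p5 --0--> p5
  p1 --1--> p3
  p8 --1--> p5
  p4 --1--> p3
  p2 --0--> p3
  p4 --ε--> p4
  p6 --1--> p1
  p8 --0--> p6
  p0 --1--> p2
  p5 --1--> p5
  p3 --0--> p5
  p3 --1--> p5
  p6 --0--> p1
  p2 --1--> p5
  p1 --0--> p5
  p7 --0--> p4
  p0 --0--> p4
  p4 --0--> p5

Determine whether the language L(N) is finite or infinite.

The useful states (reachable from p0 and able to reach an accepting state) are {p0, p2, p3, p4}.
Restricted to these states the transition graph has no cycle, so every accepting path has bounded length and L is finite.

finite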